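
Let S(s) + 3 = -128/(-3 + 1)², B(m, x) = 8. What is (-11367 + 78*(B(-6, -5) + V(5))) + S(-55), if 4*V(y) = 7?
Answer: -21283/2 ≈ -10642.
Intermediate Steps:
V(y) = 7/4 (V(y) = (¼)*7 = 7/4)
S(s) = -35 (S(s) = -3 - 128/(-3 + 1)² = -3 - 128/((-2)²) = -3 - 128/4 = -3 - 128*¼ = -3 - 32 = -35)
(-11367 + 78*(B(-6, -5) + V(5))) + S(-55) = (-11367 + 78*(8 + 7/4)) - 35 = (-11367 + 78*(39/4)) - 35 = (-11367 + 1521/2) - 35 = -21213/2 - 35 = -21283/2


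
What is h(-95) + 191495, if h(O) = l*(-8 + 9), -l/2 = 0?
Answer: 191495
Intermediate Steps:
l = 0 (l = -2*0 = 0)
h(O) = 0 (h(O) = 0*(-8 + 9) = 0*1 = 0)
h(-95) + 191495 = 0 + 191495 = 191495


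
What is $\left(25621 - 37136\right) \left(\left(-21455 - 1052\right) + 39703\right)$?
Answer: $-198011940$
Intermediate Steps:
$\left(25621 - 37136\right) \left(\left(-21455 - 1052\right) + 39703\right) = - 11515 \left(-22507 + 39703\right) = \left(-11515\right) 17196 = -198011940$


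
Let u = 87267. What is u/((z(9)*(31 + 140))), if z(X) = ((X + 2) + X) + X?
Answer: 1531/87 ≈ 17.598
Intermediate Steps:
z(X) = 2 + 3*X (z(X) = ((2 + X) + X) + X = (2 + 2*X) + X = 2 + 3*X)
u/((z(9)*(31 + 140))) = 87267/(((2 + 3*9)*(31 + 140))) = 87267/(((2 + 27)*171)) = 87267/((29*171)) = 87267/4959 = 87267*(1/4959) = 1531/87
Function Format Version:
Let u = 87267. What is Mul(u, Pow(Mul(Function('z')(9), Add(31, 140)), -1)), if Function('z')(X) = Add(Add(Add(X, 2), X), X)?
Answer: Rational(1531, 87) ≈ 17.598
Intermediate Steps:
Function('z')(X) = Add(2, Mul(3, X)) (Function('z')(X) = Add(Add(Add(2, X), X), X) = Add(Add(2, Mul(2, X)), X) = Add(2, Mul(3, X)))
Mul(u, Pow(Mul(Function('z')(9), Add(31, 140)), -1)) = Mul(87267, Pow(Mul(Add(2, Mul(3, 9)), Add(31, 140)), -1)) = Mul(87267, Pow(Mul(Add(2, 27), 171), -1)) = Mul(87267, Pow(Mul(29, 171), -1)) = Mul(87267, Pow(4959, -1)) = Mul(87267, Rational(1, 4959)) = Rational(1531, 87)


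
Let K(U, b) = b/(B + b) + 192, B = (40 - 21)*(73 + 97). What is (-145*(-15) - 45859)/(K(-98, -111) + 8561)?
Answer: -34062599/6825124 ≈ -4.9908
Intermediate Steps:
B = 3230 (B = 19*170 = 3230)
K(U, b) = 192 + b/(3230 + b) (K(U, b) = b/(3230 + b) + 192 = 192 + b/(3230 + b))
(-145*(-15) - 45859)/(K(-98, -111) + 8561) = (-145*(-15) - 45859)/((620160 + 193*(-111))/(3230 - 111) + 8561) = (2175 - 45859)/((620160 - 21423)/3119 + 8561) = -43684/((1/3119)*598737 + 8561) = -43684/(598737/3119 + 8561) = -43684/27300496/3119 = -43684*3119/27300496 = -34062599/6825124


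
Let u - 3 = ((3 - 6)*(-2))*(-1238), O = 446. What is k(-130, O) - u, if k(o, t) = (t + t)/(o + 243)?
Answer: 839917/113 ≈ 7432.9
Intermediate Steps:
k(o, t) = 2*t/(243 + o) (k(o, t) = (2*t)/(243 + o) = 2*t/(243 + o))
u = -7425 (u = 3 + ((3 - 6)*(-2))*(-1238) = 3 - 3*(-2)*(-1238) = 3 + 6*(-1238) = 3 - 7428 = -7425)
k(-130, O) - u = 2*446/(243 - 130) - 1*(-7425) = 2*446/113 + 7425 = 2*446*(1/113) + 7425 = 892/113 + 7425 = 839917/113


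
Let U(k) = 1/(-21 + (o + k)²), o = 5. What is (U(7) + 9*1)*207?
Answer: 76452/41 ≈ 1864.7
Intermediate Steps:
U(k) = 1/(-21 + (5 + k)²)
(U(7) + 9*1)*207 = (1/(-21 + (5 + 7)²) + 9*1)*207 = (1/(-21 + 12²) + 9)*207 = (1/(-21 + 144) + 9)*207 = (1/123 + 9)*207 = (1108/123)*207 = 76452/41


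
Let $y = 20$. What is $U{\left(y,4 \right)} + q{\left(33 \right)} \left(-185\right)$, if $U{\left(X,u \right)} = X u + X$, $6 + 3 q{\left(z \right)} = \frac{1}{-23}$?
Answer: $\frac{32615}{69} \approx 472.68$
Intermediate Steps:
$q{\left(z \right)} = - \frac{139}{69}$ ($q{\left(z \right)} = -2 + \frac{1}{3 \left(-23\right)} = -2 + \frac{1}{3} \left(- \frac{1}{23}\right) = -2 - \frac{1}{69} = - \frac{139}{69}$)
$U{\left(X,u \right)} = X + X u$
$U{\left(y,4 \right)} + q{\left(33 \right)} \left(-185\right) = 20 \left(1 + 4\right) - - \frac{25715}{69} = 20 \cdot 5 + \frac{25715}{69} = 100 + \frac{25715}{69} = \frac{32615}{69}$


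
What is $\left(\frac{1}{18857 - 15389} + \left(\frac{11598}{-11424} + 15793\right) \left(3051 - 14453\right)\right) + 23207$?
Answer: $- \frac{8741156585911}{48552} \approx -1.8004 \cdot 10^{8}$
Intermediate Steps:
$\left(\frac{1}{18857 - 15389} + \left(\frac{11598}{-11424} + 15793\right) \left(3051 - 14453\right)\right) + 23207 = \left(\frac{1}{18857 - 15389} + \left(11598 \left(- \frac{1}{11424}\right) + 15793\right) \left(-11402\right)\right) + 23207 = \left(\frac{1}{3468} + \left(- \frac{1933}{1904} + 15793\right) \left(-11402\right)\right) + 23207 = \left(\frac{1}{3468} + \frac{30067939}{1904} \left(-11402\right)\right) + 23207 = \left(\frac{1}{3468} - \frac{171417320239}{952}\right) + 23207 = - \frac{8742283332175}{48552} + 23207 = - \frac{8741156585911}{48552}$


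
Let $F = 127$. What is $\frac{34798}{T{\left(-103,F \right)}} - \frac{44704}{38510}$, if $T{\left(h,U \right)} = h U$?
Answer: $- \frac{7578126}{1983265} \approx -3.821$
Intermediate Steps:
$T{\left(h,U \right)} = U h$
$\frac{34798}{T{\left(-103,F \right)}} - \frac{44704}{38510} = \frac{34798}{127 \left(-103\right)} - \frac{44704}{38510} = \frac{34798}{-13081} - \frac{22352}{19255} = 34798 \left(- \frac{1}{13081}\right) - \frac{22352}{19255} = - \frac{274}{103} - \frac{22352}{19255} = - \frac{7578126}{1983265}$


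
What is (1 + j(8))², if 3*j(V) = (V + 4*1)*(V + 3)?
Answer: 2025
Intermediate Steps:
j(V) = (3 + V)*(4 + V)/3 (j(V) = ((V + 4*1)*(V + 3))/3 = ((V + 4)*(3 + V))/3 = ((4 + V)*(3 + V))/3 = ((3 + V)*(4 + V))/3 = (3 + V)*(4 + V)/3)
(1 + j(8))² = (1 + (4 + (⅓)*8² + (7/3)*8))² = (1 + (4 + (⅓)*64 + 56/3))² = (1 + (4 + 64/3 + 56/3))² = (1 + 44)² = 45² = 2025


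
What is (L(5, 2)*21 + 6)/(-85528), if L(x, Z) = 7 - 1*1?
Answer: -33/21382 ≈ -0.0015434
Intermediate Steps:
L(x, Z) = 6 (L(x, Z) = 7 - 1 = 6)
(L(5, 2)*21 + 6)/(-85528) = (6*21 + 6)/(-85528) = (126 + 6)*(-1/85528) = 132*(-1/85528) = -33/21382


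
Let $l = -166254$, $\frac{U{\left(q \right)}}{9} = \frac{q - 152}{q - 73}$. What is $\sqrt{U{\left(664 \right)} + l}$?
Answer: $\frac{i \sqrt{6451848894}}{197} \approx 407.73 i$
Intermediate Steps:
$U{\left(q \right)} = \frac{9 \left(-152 + q\right)}{-73 + q}$ ($U{\left(q \right)} = 9 \frac{q - 152}{q - 73} = 9 \frac{-152 + q}{-73 + q} = \frac{9 \left(-152 + q\right)}{-73 + q}$)
$\sqrt{U{\left(664 \right)} + l} = \sqrt{\frac{9 \left(-152 + 664\right)}{-73 + 664} - 166254} = \sqrt{9 \cdot \frac{1}{591} \cdot 512 - 166254} = \sqrt{\frac{1536}{197} - 166254} = \sqrt{- \frac{32750502}{197}} = \frac{i \sqrt{6451848894}}{197}$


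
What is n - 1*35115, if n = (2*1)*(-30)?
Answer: -35175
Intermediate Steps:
n = -60 (n = 2*(-30) = -60)
n - 1*35115 = -60 - 1*35115 = -60 - 35115 = -35175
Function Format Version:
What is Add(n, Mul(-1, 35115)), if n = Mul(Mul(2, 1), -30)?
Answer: -35175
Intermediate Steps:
n = -60 (n = Mul(2, -30) = -60)
Add(n, Mul(-1, 35115)) = Add(-60, Mul(-1, 35115)) = Add(-60, -35115) = -35175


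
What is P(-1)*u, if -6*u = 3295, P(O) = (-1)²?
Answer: -3295/6 ≈ -549.17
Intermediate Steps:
P(O) = 1
u = -3295/6 (u = -⅙*3295 = -3295/6 ≈ -549.17)
P(-1)*u = 1*(-3295/6) = -3295/6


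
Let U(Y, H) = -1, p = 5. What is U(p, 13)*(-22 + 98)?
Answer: -76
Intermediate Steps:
U(p, 13)*(-22 + 98) = -(-22 + 98) = -1*76 = -76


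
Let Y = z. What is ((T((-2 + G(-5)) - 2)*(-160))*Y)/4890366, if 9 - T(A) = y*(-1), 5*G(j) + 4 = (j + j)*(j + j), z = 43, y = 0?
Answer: -3440/271687 ≈ -0.012662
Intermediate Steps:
G(j) = -4/5 + 4*j**2/5 (G(j) = -4/5 + ((j + j)*(j + j))/5 = -4/5 + ((2*j)*(2*j))/5 = -4/5 + (4*j**2)/5 = -4/5 + 4*j**2/5)
T(A) = 9 (T(A) = 9 - 0*(-1) = 9 - 1*0 = 9 + 0 = 9)
Y = 43
((T((-2 + G(-5)) - 2)*(-160))*Y)/4890366 = ((9*(-160))*43)/4890366 = -1440*43*(1/4890366) = -61920*1/4890366 = -3440/271687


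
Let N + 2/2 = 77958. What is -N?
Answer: -77957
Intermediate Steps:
N = 77957 (N = -1 + 77958 = 77957)
-N = -1*77957 = -77957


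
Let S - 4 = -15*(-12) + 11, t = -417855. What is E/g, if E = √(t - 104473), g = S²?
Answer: 2*I*√130582/38025 ≈ 0.019007*I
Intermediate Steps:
S = 195 (S = 4 + (-15*(-12) + 11) = 4 + (180 + 11) = 4 + 191 = 195)
g = 38025 (g = 195² = 38025)
E = 2*I*√130582 (E = √(-417855 - 104473) = √(-522328) = 2*I*√130582 ≈ 722.72*I)
E/g = (2*I*√130582)/38025 = (2*I*√130582)*(1/38025) = 2*I*√130582/38025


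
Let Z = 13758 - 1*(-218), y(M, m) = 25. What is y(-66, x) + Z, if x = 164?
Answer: 14001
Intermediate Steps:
Z = 13976 (Z = 13758 + 218 = 13976)
y(-66, x) + Z = 25 + 13976 = 14001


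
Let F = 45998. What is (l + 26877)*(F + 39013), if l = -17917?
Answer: 761698560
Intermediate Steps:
(l + 26877)*(F + 39013) = (-17917 + 26877)*(45998 + 39013) = 8960*85011 = 761698560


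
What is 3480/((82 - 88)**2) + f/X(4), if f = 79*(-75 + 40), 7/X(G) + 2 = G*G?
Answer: -16300/3 ≈ -5433.3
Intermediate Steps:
X(G) = 7/(-2 + G**2) (X(G) = 7/(-2 + G*G) = 7/(-2 + G**2))
f = -2765 (f = 79*(-35) = -2765)
3480/((82 - 88)**2) + f/X(4) = 3480/((82 - 88)**2) - 2765/(7/(-2 + 4**2)) = 3480/((-6)**2) - 2765/(7/(-2 + 16)) = 3480/36 - 2765/(7/14) = 3480*(1/36) - 2765/(7*(1/14)) = 290/3 - 2765/1/2 = 290/3 - 2765*2 = 290/3 - 5530 = -16300/3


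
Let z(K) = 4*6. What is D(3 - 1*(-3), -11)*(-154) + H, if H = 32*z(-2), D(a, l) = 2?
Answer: 460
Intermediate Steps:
z(K) = 24
H = 768 (H = 32*24 = 768)
D(3 - 1*(-3), -11)*(-154) + H = 2*(-154) + 768 = -308 + 768 = 460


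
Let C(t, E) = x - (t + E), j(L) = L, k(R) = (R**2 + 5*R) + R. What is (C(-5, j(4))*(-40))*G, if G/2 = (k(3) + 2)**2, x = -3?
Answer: 134560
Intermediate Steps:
k(R) = R**2 + 6*R
G = 1682 (G = 2*(3*(6 + 3) + 2)**2 = 2*(3*9 + 2)**2 = 2*(27 + 2)**2 = 2*29**2 = 2*841 = 1682)
C(t, E) = -3 - E - t (C(t, E) = -3 - (t + E) = -3 - (E + t) = -3 + (-E - t) = -3 - E - t)
(C(-5, j(4))*(-40))*G = ((-3 - 1*4 - 1*(-5))*(-40))*1682 = ((-3 - 4 + 5)*(-40))*1682 = -2*(-40)*1682 = 80*1682 = 134560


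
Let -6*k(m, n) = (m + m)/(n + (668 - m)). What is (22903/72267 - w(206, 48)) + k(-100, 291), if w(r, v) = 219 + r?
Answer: -32498906848/76530753 ≈ -424.65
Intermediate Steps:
k(m, n) = -m/(3*(668 + n - m)) (k(m, n) = -(m + m)/(6*(n + (668 - m))) = -2*m/(6*(668 + n - m)) = -m/(3*(668 + n - m)))
(22903/72267 - w(206, 48)) + k(-100, 291) = (22903/72267 - (219 + 206)) + (1/3)*(-100)/(-668 - 100 - 1*291) = (22903*(1/72267) - 1*425) + (1/3)*(-100)/(-668 - 100 - 291) = (22903/72267 - 425) + (1/3)*(-100)/(-1059) = -30690572/72267 + (1/3)*(-100)*(-1/1059) = -30690572/72267 + 100/3177 = -32498906848/76530753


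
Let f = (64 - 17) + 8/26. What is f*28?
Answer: 17220/13 ≈ 1324.6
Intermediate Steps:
f = 615/13 (f = 47 + 8*(1/26) = 47 + 4/13 = 615/13 ≈ 47.308)
f*28 = (615/13)*28 = 17220/13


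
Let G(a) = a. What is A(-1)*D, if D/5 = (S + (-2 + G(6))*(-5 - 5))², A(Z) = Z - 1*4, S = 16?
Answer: -14400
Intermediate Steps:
A(Z) = -4 + Z (A(Z) = Z - 4 = -4 + Z)
D = 2880 (D = 5*(16 + (-2 + 6)*(-5 - 5))² = 5*(16 + 4*(-10))² = 5*(16 - 40)² = 5*(-24)² = 5*576 = 2880)
A(-1)*D = (-4 - 1)*2880 = -5*2880 = -14400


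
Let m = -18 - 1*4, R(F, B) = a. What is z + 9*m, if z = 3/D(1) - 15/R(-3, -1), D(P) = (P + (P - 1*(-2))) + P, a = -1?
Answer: -912/5 ≈ -182.40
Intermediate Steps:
R(F, B) = -1
D(P) = 2 + 3*P (D(P) = (P + (P + 2)) + P = (P + (2 + P)) + P = (2 + 2*P) + P = 2 + 3*P)
m = -22 (m = -18 - 4 = -22)
z = 78/5 (z = 3/(2 + 3*1) - 15/(-1) = 3/(2 + 3) - 15*(-1) = 3/5 + 15 = 3*(⅕) + 15 = ⅗ + 15 = 78/5 ≈ 15.600)
z + 9*m = 78/5 + 9*(-22) = 78/5 - 198 = -912/5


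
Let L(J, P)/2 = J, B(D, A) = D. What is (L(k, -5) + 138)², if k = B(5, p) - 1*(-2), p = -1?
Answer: 23104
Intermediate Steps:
k = 7 (k = 5 - 1*(-2) = 5 + 2 = 7)
L(J, P) = 2*J
(L(k, -5) + 138)² = (2*7 + 138)² = (14 + 138)² = 152² = 23104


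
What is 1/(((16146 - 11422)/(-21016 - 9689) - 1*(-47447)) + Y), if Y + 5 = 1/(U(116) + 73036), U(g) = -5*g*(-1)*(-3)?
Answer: 2189143680/103857017694961 ≈ 2.1078e-5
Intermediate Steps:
U(g) = -15*g (U(g) = -(-5)*g*(-3) = (5*g)*(-3) = -15*g)
Y = -356479/71296 (Y = -5 + 1/(-15*116 + 73036) = -5 + 1/(-1740 + 73036) = -5 + 1/71296 = -356479/71296 ≈ -5.0000)
1/(((16146 - 11422)/(-21016 - 9689) - 1*(-47447)) + Y) = 1/(((16146 - 11422)/(-21016 - 9689) - 1*(-47447)) - 356479/71296) = 1/((4724/(-30705) + 47447) - 356479/71296) = 1/((4724*(-1/30705) + 47447) - 356479/71296) = 1/((-4724/30705 + 47447) - 356479/71296) = 1/(1456855411/30705 - 356479/71296) = 1/(103857017694961/2189143680) = 2189143680/103857017694961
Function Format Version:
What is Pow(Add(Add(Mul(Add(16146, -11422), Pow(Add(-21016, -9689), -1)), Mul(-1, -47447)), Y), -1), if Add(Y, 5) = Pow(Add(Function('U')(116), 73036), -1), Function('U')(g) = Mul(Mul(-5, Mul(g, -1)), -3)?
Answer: Rational(2189143680, 103857017694961) ≈ 2.1078e-5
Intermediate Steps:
Function('U')(g) = Mul(-15, g) (Function('U')(g) = Mul(Mul(-5, Mul(-1, g)), -3) = Mul(Mul(5, g), -3) = Mul(-15, g))
Y = Rational(-356479, 71296) (Y = Add(-5, Pow(Add(Mul(-15, 116), 73036), -1)) = Add(-5, Pow(Add(-1740, 73036), -1)) = Add(-5, Pow(71296, -1)) = Add(-5, Rational(1, 71296)) = Rational(-356479, 71296) ≈ -5.0000)
Pow(Add(Add(Mul(Add(16146, -11422), Pow(Add(-21016, -9689), -1)), Mul(-1, -47447)), Y), -1) = Pow(Add(Add(Mul(Add(16146, -11422), Pow(Add(-21016, -9689), -1)), Mul(-1, -47447)), Rational(-356479, 71296)), -1) = Pow(Add(Add(Mul(4724, Pow(-30705, -1)), 47447), Rational(-356479, 71296)), -1) = Pow(Add(Add(Mul(4724, Rational(-1, 30705)), 47447), Rational(-356479, 71296)), -1) = Pow(Add(Add(Rational(-4724, 30705), 47447), Rational(-356479, 71296)), -1) = Pow(Add(Rational(1456855411, 30705), Rational(-356479, 71296)), -1) = Pow(Rational(103857017694961, 2189143680), -1) = Rational(2189143680, 103857017694961)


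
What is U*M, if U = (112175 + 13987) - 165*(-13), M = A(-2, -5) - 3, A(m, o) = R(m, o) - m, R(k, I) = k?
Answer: -384921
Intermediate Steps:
A(m, o) = 0 (A(m, o) = m - m = 0)
M = -3 (M = 0 - 3 = -3)
U = 128307 (U = 126162 + 2145 = 128307)
U*M = 128307*(-3) = -384921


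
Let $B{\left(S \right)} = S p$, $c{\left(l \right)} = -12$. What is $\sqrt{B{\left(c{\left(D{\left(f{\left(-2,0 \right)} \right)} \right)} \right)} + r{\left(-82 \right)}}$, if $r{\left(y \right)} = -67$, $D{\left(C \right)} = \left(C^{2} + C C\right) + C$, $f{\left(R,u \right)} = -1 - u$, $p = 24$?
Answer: $i \sqrt{355} \approx 18.841 i$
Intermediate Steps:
$D{\left(C \right)} = C + 2 C^{2}$ ($D{\left(C \right)} = \left(C^{2} + C^{2}\right) + C = 2 C^{2} + C = C + 2 C^{2}$)
$B{\left(S \right)} = 24 S$ ($B{\left(S \right)} = S 24 = 24 S$)
$\sqrt{B{\left(c{\left(D{\left(f{\left(-2,0 \right)} \right)} \right)} \right)} + r{\left(-82 \right)}} = \sqrt{24 \left(-12\right) - 67} = \sqrt{-288 - 67} = \sqrt{-355} = i \sqrt{355}$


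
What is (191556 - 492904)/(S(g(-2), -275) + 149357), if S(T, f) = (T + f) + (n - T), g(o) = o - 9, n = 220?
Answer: -150674/74651 ≈ -2.0184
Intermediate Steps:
g(o) = -9 + o
S(T, f) = 220 + f (S(T, f) = (T + f) + (220 - T) = 220 + f)
(191556 - 492904)/(S(g(-2), -275) + 149357) = (191556 - 492904)/((220 - 275) + 149357) = -301348/(-55 + 149357) = -301348/149302 = -301348*1/149302 = -150674/74651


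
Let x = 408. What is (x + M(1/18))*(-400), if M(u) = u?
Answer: -1469000/9 ≈ -1.6322e+5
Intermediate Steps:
(x + M(1/18))*(-400) = (408 + 1/18)*(-400) = (7345/18)*(-400) = -1469000/9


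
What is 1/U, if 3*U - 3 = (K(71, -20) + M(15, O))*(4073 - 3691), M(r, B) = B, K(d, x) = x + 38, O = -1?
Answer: 3/6497 ≈ 0.00046175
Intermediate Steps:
K(d, x) = 38 + x
U = 6497/3 (U = 1 + (((38 - 20) - 1)*(4073 - 3691))/3 = 1 + ((18 - 1)*382)/3 = 1 + (17*382)/3 = 1 + (⅓)*6494 = 1 + 6494/3 = 6497/3 ≈ 2165.7)
1/U = 1/(6497/3) = 3/6497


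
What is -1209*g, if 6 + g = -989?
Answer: 1202955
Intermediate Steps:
g = -995 (g = -6 - 989 = -995)
-1209*g = -1209*(-995) = 1202955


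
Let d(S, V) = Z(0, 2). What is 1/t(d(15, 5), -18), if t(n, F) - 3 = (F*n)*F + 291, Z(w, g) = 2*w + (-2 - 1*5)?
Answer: -1/1974 ≈ -0.00050659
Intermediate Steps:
Z(w, g) = -7 + 2*w (Z(w, g) = 2*w + (-2 - 5) = 2*w - 7 = -7 + 2*w)
d(S, V) = -7 (d(S, V) = -7 + 2*0 = -7 + 0 = -7)
t(n, F) = 294 + n*F² (t(n, F) = 3 + ((F*n)*F + 291) = 3 + (n*F² + 291) = 3 + (291 + n*F²) = 294 + n*F²)
1/t(d(15, 5), -18) = 1/(294 - 7*(-18)²) = 1/(294 - 7*324) = 1/(294 - 2268) = 1/(-1974) = -1/1974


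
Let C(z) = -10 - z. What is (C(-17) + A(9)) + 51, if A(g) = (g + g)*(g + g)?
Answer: 382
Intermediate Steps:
A(g) = 4*g² (A(g) = (2*g)*(2*g) = 4*g²)
(C(-17) + A(9)) + 51 = ((-10 - 1*(-17)) + 4*9²) + 51 = ((-10 + 17) + 4*81) + 51 = (7 + 324) + 51 = 331 + 51 = 382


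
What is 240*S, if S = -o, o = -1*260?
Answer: 62400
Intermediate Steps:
o = -260
S = 260 (S = -1*(-260) = 260)
240*S = 240*260 = 62400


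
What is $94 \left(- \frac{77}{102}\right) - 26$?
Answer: $- \frac{4945}{51} \approx -96.961$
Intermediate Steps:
$94 \left(- \frac{77}{102}\right) - 26 = - \frac{3619}{51} - 26 = - \frac{4945}{51}$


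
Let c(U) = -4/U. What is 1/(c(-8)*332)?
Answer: 1/166 ≈ 0.0060241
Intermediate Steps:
1/(c(-8)*332) = 1/(-4/(-8)*332) = 1/(-4*(-⅛)*332) = 1/((½)*332) = 1/166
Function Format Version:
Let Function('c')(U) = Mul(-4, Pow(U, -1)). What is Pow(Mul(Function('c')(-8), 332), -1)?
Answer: Rational(1, 166) ≈ 0.0060241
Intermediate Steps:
Pow(Mul(Function('c')(-8), 332), -1) = Pow(Mul(Mul(-4, Pow(-8, -1)), 332), -1) = Pow(Mul(Mul(-4, Rational(-1, 8)), 332), -1) = Pow(Mul(Rational(1, 2), 332), -1) = Pow(166, -1) = Rational(1, 166)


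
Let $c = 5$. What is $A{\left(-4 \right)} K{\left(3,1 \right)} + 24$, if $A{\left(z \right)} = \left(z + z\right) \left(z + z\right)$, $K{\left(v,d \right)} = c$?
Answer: $344$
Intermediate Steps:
$K{\left(v,d \right)} = 5$
$A{\left(z \right)} = 4 z^{2}$ ($A{\left(z \right)} = 2 z 2 z = 4 z^{2}$)
$A{\left(-4 \right)} K{\left(3,1 \right)} + 24 = 4 \left(-4\right)^{2} \cdot 5 + 24 = 4 \cdot 16 \cdot 5 + 24 = 64 \cdot 5 + 24 = 320 + 24 = 344$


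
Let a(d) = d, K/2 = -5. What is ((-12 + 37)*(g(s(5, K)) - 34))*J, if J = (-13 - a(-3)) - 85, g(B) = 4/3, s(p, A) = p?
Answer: 232750/3 ≈ 77583.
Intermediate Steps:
K = -10 (K = 2*(-5) = -10)
g(B) = 4/3 (g(B) = 4*(⅓) = 4/3)
J = -95 (J = (-13 - 1*(-3)) - 85 = (-13 + 3) - 85 = -10 - 85 = -95)
((-12 + 37)*(g(s(5, K)) - 34))*J = ((-12 + 37)*(4/3 - 34))*(-95) = (25*(-98/3))*(-95) = -2450/3*(-95) = 232750/3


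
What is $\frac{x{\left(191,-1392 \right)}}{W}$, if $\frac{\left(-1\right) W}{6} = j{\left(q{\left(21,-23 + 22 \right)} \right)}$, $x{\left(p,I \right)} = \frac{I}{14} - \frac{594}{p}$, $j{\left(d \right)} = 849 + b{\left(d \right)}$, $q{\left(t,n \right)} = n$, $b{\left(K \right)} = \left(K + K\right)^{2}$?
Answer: $\frac{22849}{1140461} \approx 0.020035$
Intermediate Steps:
$b{\left(K \right)} = 4 K^{2}$ ($b{\left(K \right)} = \left(2 K\right)^{2} = 4 K^{2}$)
$j{\left(d \right)} = 849 + 4 d^{2}$
$x{\left(p,I \right)} = - \frac{594}{p} + \frac{I}{14}$ ($x{\left(p,I \right)} = I \frac{1}{14} - \frac{594}{p} = \frac{I}{14} - \frac{594}{p} = - \frac{594}{p} + \frac{I}{14}$)
$W = -5118$ ($W = - 6 \left(849 + 4 \left(-23 + 22\right)^{2}\right) = - 6 \left(849 + 4 \left(-1\right)^{2}\right) = - 6 \left(849 + 4 \cdot 1\right) = - 6 \left(849 + 4\right) = \left(-6\right) 853 = -5118$)
$\frac{x{\left(191,-1392 \right)}}{W} = \frac{- \frac{594}{191} + \frac{1}{14} \left(-1392\right)}{-5118} = \left(\left(-594\right) \frac{1}{191} - \frac{696}{7}\right) \left(- \frac{1}{5118}\right) = \left(- \frac{594}{191} - \frac{696}{7}\right) \left(- \frac{1}{5118}\right) = \left(- \frac{137094}{1337}\right) \left(- \frac{1}{5118}\right) = \frac{22849}{1140461}$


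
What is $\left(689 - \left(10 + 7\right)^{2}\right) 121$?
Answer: $48400$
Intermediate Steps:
$\left(689 - \left(10 + 7\right)^{2}\right) 121 = \left(689 - 17^{2}\right) 121 = \left(689 - 289\right) 121 = 400 \cdot 121 = 48400$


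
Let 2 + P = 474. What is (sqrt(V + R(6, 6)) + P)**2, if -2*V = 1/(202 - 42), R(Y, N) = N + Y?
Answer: (18880 + sqrt(19195))**2/1600 ≈ 2.2607e+5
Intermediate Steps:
P = 472 (P = -2 + 474 = 472)
V = -1/320 (V = -1/(2*(202 - 42)) = -1/2/160 = -1/2*1/160 = -1/320 ≈ -0.0031250)
(sqrt(V + R(6, 6)) + P)**2 = (sqrt(-1/320 + (6 + 6)) + 472)**2 = (sqrt(-1/320 + 12) + 472)**2 = (sqrt(3839/320) + 472)**2 = (sqrt(19195)/40 + 472)**2 = (472 + sqrt(19195)/40)**2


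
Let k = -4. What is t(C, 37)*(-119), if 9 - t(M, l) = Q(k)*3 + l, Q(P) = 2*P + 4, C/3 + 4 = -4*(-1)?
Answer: 1904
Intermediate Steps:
C = 0 (C = -12 + 3*(-4*(-1)) = -12 + 3*4 = -12 + 12 = 0)
Q(P) = 4 + 2*P
t(M, l) = 21 - l (t(M, l) = 9 - ((4 + 2*(-4))*3 + l) = 9 - ((4 - 8)*3 + l) = 9 - (-4*3 + l) = 9 - (-12 + l) = 9 + (12 - l) = 21 - l)
t(C, 37)*(-119) = (21 - 1*37)*(-119) = (21 - 37)*(-119) = -16*(-119) = 1904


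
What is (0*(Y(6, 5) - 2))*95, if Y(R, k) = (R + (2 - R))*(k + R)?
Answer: 0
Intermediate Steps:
Y(R, k) = 2*R + 2*k (Y(R, k) = 2*(R + k) = 2*R + 2*k)
(0*(Y(6, 5) - 2))*95 = (0*((2*6 + 2*5) - 2))*95 = (0*((12 + 10) - 2))*95 = (0*(22 - 2))*95 = (0*20)*95 = 0*95 = 0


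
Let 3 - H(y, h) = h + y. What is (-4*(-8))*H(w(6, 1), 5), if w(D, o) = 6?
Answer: -256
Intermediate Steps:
H(y, h) = 3 - h - y (H(y, h) = 3 - (h + y) = 3 + (-h - y) = 3 - h - y)
(-4*(-8))*H(w(6, 1), 5) = (-4*(-8))*(3 - 1*5 - 1*6) = 32*(3 - 5 - 6) = 32*(-8) = -256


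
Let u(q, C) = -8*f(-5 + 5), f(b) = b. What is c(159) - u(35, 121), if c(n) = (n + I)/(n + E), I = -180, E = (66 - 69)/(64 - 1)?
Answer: -441/3338 ≈ -0.13212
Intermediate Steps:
E = -1/21 (E = -3/63 = -3*1/63 = -1/21 ≈ -0.047619)
c(n) = (-180 + n)/(-1/21 + n) (c(n) = (n - 180)/(n - 1/21) = (-180 + n)/(-1/21 + n))
u(q, C) = 0 (u(q, C) = -8*(-5 + 5) = -8*0 = 0)
c(159) - u(35, 121) = 21*(-180 + 159)/(-1 + 21*159) - 1*0 = 21*(-21)/(-1 + 3339) + 0 = 21*(-21)/3338 + 0 = 21*(1/3338)*(-21) + 0 = -441/3338 + 0 = -441/3338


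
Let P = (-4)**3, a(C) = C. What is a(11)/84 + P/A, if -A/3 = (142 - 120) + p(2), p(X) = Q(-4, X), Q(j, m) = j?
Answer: 995/756 ≈ 1.3161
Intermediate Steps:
p(X) = -4
P = -64
A = -54 (A = -3*((142 - 120) - 4) = -3*(22 - 4) = -3*18 = -54)
a(11)/84 + P/A = 11/84 - 64/(-54) = 11*(1/84) - 64*(-1/54) = 11/84 + 32/27 = 995/756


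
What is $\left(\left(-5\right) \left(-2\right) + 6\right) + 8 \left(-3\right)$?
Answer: $-8$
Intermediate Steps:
$\left(\left(-5\right) \left(-2\right) + 6\right) + 8 \left(-3\right) = \left(10 + 6\right) - 24 = 16 - 24 = -8$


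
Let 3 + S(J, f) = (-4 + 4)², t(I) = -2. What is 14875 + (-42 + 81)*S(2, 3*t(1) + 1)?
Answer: 14758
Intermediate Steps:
S(J, f) = -3 (S(J, f) = -3 + (-4 + 4)² = -3 + 0² = -3 + 0 = -3)
14875 + (-42 + 81)*S(2, 3*t(1) + 1) = 14875 + (-42 + 81)*(-3) = 14875 + 39*(-3) = 14875 - 117 = 14758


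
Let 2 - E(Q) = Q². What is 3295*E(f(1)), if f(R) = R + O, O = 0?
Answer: 3295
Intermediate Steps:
f(R) = R (f(R) = R + 0 = R)
E(Q) = 2 - Q²
3295*E(f(1)) = 3295*(2 - 1*1²) = 3295*(2 - 1*1) = 3295*(2 - 1) = 3295*1 = 3295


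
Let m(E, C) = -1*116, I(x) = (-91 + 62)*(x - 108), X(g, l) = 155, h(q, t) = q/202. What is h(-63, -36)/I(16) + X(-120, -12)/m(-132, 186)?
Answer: -720193/538936 ≈ -1.3363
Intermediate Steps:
h(q, t) = q/202 (h(q, t) = q*(1/202) = q/202)
I(x) = 3132 - 29*x (I(x) = -29*(-108 + x) = 3132 - 29*x)
m(E, C) = -116
h(-63, -36)/I(16) + X(-120, -12)/m(-132, 186) = ((1/202)*(-63))/(3132 - 29*16) + 155/(-116) = -63/(202*(3132 - 464)) + 155*(-1/116) = -63/202/2668 - 155/116 = -63/202*1/2668 - 155/116 = -63/538936 - 155/116 = -720193/538936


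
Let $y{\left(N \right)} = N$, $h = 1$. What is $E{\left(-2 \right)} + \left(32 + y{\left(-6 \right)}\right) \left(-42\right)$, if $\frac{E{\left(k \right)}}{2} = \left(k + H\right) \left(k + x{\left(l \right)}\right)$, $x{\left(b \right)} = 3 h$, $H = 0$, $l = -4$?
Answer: $-1096$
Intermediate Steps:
$x{\left(b \right)} = 3$ ($x{\left(b \right)} = 3 \cdot 1 = 3$)
$E{\left(k \right)} = 2 k \left(3 + k\right)$ ($E{\left(k \right)} = 2 \left(k + 0\right) \left(k + 3\right) = 2 k \left(3 + k\right)$)
$E{\left(-2 \right)} + \left(32 + y{\left(-6 \right)}\right) \left(-42\right) = 2 \left(-2\right) \left(3 - 2\right) + \left(32 - 6\right) \left(-42\right) = 2 \left(-2\right) 1 + 26 \left(-42\right) = -4 - 1092 = -1096$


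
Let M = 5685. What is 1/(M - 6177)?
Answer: -1/492 ≈ -0.0020325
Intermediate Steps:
1/(M - 6177) = 1/(5685 - 6177) = 1/(-492) = -1/492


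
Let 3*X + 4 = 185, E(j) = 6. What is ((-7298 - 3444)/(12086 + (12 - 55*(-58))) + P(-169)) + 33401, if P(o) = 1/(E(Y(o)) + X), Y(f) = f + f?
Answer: 50807085659/1521156 ≈ 33400.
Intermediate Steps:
Y(f) = 2*f
X = 181/3 (X = -4/3 + (⅓)*185 = -4/3 + 185/3 = 181/3 ≈ 60.333)
P(o) = 3/199 (P(o) = 1/(6 + 181/3) = 1/(199/3) = 3/199)
((-7298 - 3444)/(12086 + (12 - 55*(-58))) + P(-169)) + 33401 = ((-7298 - 3444)/(12086 + (12 - 55*(-58))) + 3/199) + 33401 = (-10742/(12086 + (12 + 3190)) + 3/199) + 33401 = (-10742/(12086 + 3202) + 3/199) + 33401 = (-10742/15288 + 3/199) + 33401 = (-10742*1/15288 + 3/199) + 33401 = (-5371/7644 + 3/199) + 33401 = -1045897/1521156 + 33401 = 50807085659/1521156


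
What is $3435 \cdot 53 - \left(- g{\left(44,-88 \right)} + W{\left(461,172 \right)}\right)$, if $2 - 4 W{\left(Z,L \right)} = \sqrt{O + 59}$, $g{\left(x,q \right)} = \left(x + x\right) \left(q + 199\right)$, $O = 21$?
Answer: $\frac{383645}{2} + \sqrt{5} \approx 1.9182 \cdot 10^{5}$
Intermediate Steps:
$g{\left(x,q \right)} = 2 x \left(199 + q\right)$
$W{\left(Z,L \right)} = \frac{1}{2} - \sqrt{5}$ ($W{\left(Z,L \right)} = \frac{1}{2} - \frac{\sqrt{21 + 59}}{4} = \frac{1}{2} - \frac{\sqrt{80}}{4} = \frac{1}{2} - \frac{4 \sqrt{5}}{4} = \frac{1}{2} - \sqrt{5}$)
$3435 \cdot 53 - \left(- g{\left(44,-88 \right)} + W{\left(461,172 \right)}\right) = 3435 \cdot 53 - \left(\frac{1}{2} - \sqrt{5} - 88 \left(199 - 88\right)\right) = 182055 - \left(\frac{1}{2} - 9768 - \sqrt{5}\right) = 182055 + \left(9768 - \left(\frac{1}{2} - \sqrt{5}\right)\right) = 182055 + \left(\frac{19535}{2} + \sqrt{5}\right) = \frac{383645}{2} + \sqrt{5}$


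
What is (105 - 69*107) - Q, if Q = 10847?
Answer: -18125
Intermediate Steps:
(105 - 69*107) - Q = (105 - 69*107) - 1*10847 = (105 - 7383) - 10847 = -7278 - 10847 = -18125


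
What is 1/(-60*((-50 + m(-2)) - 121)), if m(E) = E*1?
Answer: 1/10380 ≈ 9.6339e-5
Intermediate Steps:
m(E) = E
1/(-60*((-50 + m(-2)) - 121)) = 1/(-60*((-50 - 2) - 121)) = 1/(-60*(-52 - 121)) = 1/(-60*(-173)) = 1/10380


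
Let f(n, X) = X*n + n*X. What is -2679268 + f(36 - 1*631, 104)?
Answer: -2803028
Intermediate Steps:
f(n, X) = 2*X*n (f(n, X) = X*n + X*n = 2*X*n)
-2679268 + f(36 - 1*631, 104) = -2679268 + 2*104*(36 - 1*631) = -2679268 + 2*104*(36 - 631) = -2679268 + 2*104*(-595) = -2679268 - 123760 = -2803028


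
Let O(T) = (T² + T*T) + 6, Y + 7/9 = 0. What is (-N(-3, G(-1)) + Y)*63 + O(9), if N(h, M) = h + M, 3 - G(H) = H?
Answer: 56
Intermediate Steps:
Y = -7/9 (Y = -7/9 + 0 = -7/9 ≈ -0.77778)
G(H) = 3 - H
N(h, M) = M + h
O(T) = 6 + 2*T² (O(T) = (T² + T²) + 6 = 2*T² + 6 = 6 + 2*T²)
(-N(-3, G(-1)) + Y)*63 + O(9) = (-((3 - 1*(-1)) - 3) - 7/9)*63 + (6 + 2*9²) = (-((3 + 1) - 3) - 7/9)*63 + (6 + 2*81) = (-(4 - 3) - 7/9)*63 + (6 + 162) = (-1*1 - 7/9)*63 + 168 = (-1 - 7/9)*63 + 168 = -16/9*63 + 168 = -112 + 168 = 56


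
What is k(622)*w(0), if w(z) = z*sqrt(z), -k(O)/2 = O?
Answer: 0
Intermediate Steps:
k(O) = -2*O
w(z) = z**(3/2)
k(622)*w(0) = (-2*622)*0**(3/2) = -1244*0 = 0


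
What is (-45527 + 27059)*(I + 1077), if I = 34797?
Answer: -662521032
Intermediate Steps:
(-45527 + 27059)*(I + 1077) = (-45527 + 27059)*(34797 + 1077) = -18468*35874 = -662521032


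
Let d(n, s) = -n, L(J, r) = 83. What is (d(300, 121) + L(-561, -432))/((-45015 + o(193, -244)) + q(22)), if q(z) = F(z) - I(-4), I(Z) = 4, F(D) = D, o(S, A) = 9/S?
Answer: 41881/8684412 ≈ 0.0048226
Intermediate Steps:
q(z) = -4 + z (q(z) = z - 1*4 = z - 4 = -4 + z)
(d(300, 121) + L(-561, -432))/((-45015 + o(193, -244)) + q(22)) = (-1*300 + 83)/((-45015 + 9/193) + (-4 + 22)) = (-300 + 83)/((-45015 + 9*(1/193)) + 18) = -217/((-45015 + 9/193) + 18) = -217/(-8687886/193 + 18) = -217/(-8684412/193) = -217*(-193/8684412) = 41881/8684412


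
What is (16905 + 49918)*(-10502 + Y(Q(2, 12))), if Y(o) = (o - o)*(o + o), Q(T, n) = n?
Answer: -701775146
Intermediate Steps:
Y(o) = 0 (Y(o) = 0*(2*o) = 0)
(16905 + 49918)*(-10502 + Y(Q(2, 12))) = (16905 + 49918)*(-10502 + 0) = 66823*(-10502) = -701775146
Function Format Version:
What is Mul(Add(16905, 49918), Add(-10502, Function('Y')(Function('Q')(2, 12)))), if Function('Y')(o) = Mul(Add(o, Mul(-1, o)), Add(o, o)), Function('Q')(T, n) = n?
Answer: -701775146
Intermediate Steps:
Function('Y')(o) = 0 (Function('Y')(o) = Mul(0, Mul(2, o)) = 0)
Mul(Add(16905, 49918), Add(-10502, Function('Y')(Function('Q')(2, 12)))) = Mul(Add(16905, 49918), Add(-10502, 0)) = Mul(66823, -10502) = -701775146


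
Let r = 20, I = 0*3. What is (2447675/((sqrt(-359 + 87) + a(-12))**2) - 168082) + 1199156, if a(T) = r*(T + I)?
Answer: 3*(659887360*sqrt(17) + 19703952649*I)/(16*(120*sqrt(17) + 3583*I)) ≈ 1.0311e+6 + 5.7855*I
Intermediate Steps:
I = 0
a(T) = 20*T (a(T) = 20*(T + 0) = 20*T)
(2447675/((sqrt(-359 + 87) + a(-12))**2) - 168082) + 1199156 = (2447675/((sqrt(-359 + 87) + 20*(-12))**2) - 168082) + 1199156 = (2447675/((sqrt(-272) - 240)**2) - 168082) + 1199156 = (2447675/((4*I*sqrt(17) - 240)**2) - 168082) + 1199156 = (2447675/((-240 + 4*I*sqrt(17))**2) - 168082) + 1199156 = (2447675/(-240 + 4*I*sqrt(17))**2 - 168082) + 1199156 = (-168082 + 2447675/(-240 + 4*I*sqrt(17))**2) + 1199156 = 1031074 + 2447675/(-240 + 4*I*sqrt(17))**2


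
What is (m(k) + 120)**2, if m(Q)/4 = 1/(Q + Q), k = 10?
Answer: 361201/25 ≈ 14448.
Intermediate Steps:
m(Q) = 2/Q (m(Q) = 4/(Q + Q) = 4/((2*Q)) = 4*(1/(2*Q)) = 2/Q)
(m(k) + 120)**2 = (2/10 + 120)**2 = (2*(1/10) + 120)**2 = (1/5 + 120)**2 = (601/5)**2 = 361201/25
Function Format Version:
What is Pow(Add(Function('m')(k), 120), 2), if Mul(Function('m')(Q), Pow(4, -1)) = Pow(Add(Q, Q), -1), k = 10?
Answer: Rational(361201, 25) ≈ 14448.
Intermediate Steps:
Function('m')(Q) = Mul(2, Pow(Q, -1)) (Function('m')(Q) = Mul(4, Pow(Add(Q, Q), -1)) = Mul(4, Pow(Mul(2, Q), -1)) = Mul(4, Mul(Rational(1, 2), Pow(Q, -1))) = Mul(2, Pow(Q, -1)))
Pow(Add(Function('m')(k), 120), 2) = Pow(Add(Mul(2, Pow(10, -1)), 120), 2) = Pow(Add(Mul(2, Rational(1, 10)), 120), 2) = Pow(Add(Rational(1, 5), 120), 2) = Pow(Rational(601, 5), 2) = Rational(361201, 25)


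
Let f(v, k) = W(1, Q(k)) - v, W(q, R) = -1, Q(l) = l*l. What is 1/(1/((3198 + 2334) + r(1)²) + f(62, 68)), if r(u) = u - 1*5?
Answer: -5548/349523 ≈ -0.015873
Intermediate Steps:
Q(l) = l²
r(u) = -5 + u (r(u) = u - 5 = -5 + u)
f(v, k) = -1 - v
1/(1/((3198 + 2334) + r(1)²) + f(62, 68)) = 1/(1/((3198 + 2334) + (-5 + 1)²) + (-1 - 1*62)) = 1/(1/(5532 + (-4)²) + (-1 - 62)) = 1/(1/(5532 + 16) - 63) = 1/(1/5548 - 63) = 1/(-349523/5548) = -5548/349523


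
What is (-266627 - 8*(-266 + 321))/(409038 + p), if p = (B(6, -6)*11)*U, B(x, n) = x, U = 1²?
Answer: -267067/409104 ≈ -0.65281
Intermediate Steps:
U = 1
p = 66 (p = (6*11)*1 = 66*1 = 66)
(-266627 - 8*(-266 + 321))/(409038 + p) = (-266627 - 8*(-266 + 321))/(409038 + 66) = (-266627 - 8*55)/409104 = (-266627 - 440)*(1/409104) = -267067*1/409104 = -267067/409104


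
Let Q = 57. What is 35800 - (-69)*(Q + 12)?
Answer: 40561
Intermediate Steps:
35800 - (-69)*(Q + 12) = 35800 - (-69)*(57 + 12) = 35800 - (-69)*69 = 35800 - 1*(-4761) = 35800 + 4761 = 40561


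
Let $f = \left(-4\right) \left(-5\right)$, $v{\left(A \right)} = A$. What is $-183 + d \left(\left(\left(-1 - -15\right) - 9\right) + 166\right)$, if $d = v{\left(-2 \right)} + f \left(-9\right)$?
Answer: $-31305$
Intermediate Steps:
$f = 20$
$d = -182$ ($d = -2 + 20 \left(-9\right) = -2 - 180 = -182$)
$-183 + d \left(\left(\left(-1 - -15\right) - 9\right) + 166\right) = -183 - 182 \left(\left(\left(-1 - -15\right) - 9\right) + 166\right) = -183 - 182 \left(\left(\left(-1 + 15\right) - 9\right) + 166\right) = -183 - 182 \left(\left(14 - 9\right) + 166\right) = -183 - 182 \left(5 + 166\right) = -183 - 31122 = -31305$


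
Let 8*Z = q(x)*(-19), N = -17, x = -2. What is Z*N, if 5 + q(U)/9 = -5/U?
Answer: -14535/16 ≈ -908.44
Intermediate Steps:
q(U) = -45 - 45/U (q(U) = -45 + 9*(-5/U) = -45 - 45/U)
Z = 855/16 (Z = ((-45 - 45/(-2))*(-19))/8 = ((-45 - 45*(-1/2))*(-19))/8 = ((-45 + 45/2)*(-19))/8 = (-45/2*(-19))/8 = (1/8)*(855/2) = 855/16 ≈ 53.438)
Z*N = (855/16)*(-17) = -14535/16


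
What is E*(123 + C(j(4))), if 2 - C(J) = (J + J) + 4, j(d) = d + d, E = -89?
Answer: -9345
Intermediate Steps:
j(d) = 2*d
C(J) = -2 - 2*J (C(J) = 2 - ((J + J) + 4) = 2 - (2*J + 4) = 2 - (4 + 2*J) = 2 + (-4 - 2*J) = -2 - 2*J)
E*(123 + C(j(4))) = -89*(123 + (-2 - 4*4)) = -89*(123 + (-2 - 2*8)) = -89*(123 + (-2 - 16)) = -89*(123 - 18) = -89*105 = -9345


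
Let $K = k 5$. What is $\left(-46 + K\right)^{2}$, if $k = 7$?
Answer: $121$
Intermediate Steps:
$K = 35$ ($K = 7 \cdot 5 = 35$)
$\left(-46 + K\right)^{2} = \left(-46 + 35\right)^{2} = \left(-11\right)^{2} = 121$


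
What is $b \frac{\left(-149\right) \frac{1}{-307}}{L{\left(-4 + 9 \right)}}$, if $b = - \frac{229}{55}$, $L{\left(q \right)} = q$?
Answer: $- \frac{34121}{84425} \approx -0.40416$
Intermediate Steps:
$b = - \frac{229}{55}$ ($b = \left(-229\right) \frac{1}{55} = - \frac{229}{55} \approx -4.1636$)
$b \frac{\left(-149\right) \frac{1}{-307}}{L{\left(-4 + 9 \right)}} = - \frac{229 \frac{\left(-149\right) \frac{1}{-307}}{-4 + 9}}{55} = - \frac{229 \frac{\left(-149\right) \left(- \frac{1}{307}\right)}{5}}{55} = - \frac{229 \cdot \frac{149}{307} \cdot \frac{1}{5}}{55} = \left(- \frac{229}{55}\right) \frac{149}{1535} = - \frac{34121}{84425}$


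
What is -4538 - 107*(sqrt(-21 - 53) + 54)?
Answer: -10316 - 107*I*sqrt(74) ≈ -10316.0 - 920.45*I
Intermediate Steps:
-4538 - 107*(sqrt(-21 - 53) + 54) = -4538 - 107*(sqrt(-74) + 54) = -4538 - 107*(I*sqrt(74) + 54) = -4538 - 107*(54 + I*sqrt(74)) = -4538 + (-5778 - 107*I*sqrt(74)) = -10316 - 107*I*sqrt(74)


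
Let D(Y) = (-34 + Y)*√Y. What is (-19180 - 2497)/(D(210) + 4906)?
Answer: -4833971/798358 + 86708*√210/399179 ≈ -2.9071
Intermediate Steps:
D(Y) = √Y*(-34 + Y)
(-19180 - 2497)/(D(210) + 4906) = (-19180 - 2497)/(√210*(-34 + 210) + 4906) = -21677/(√210*176 + 4906) = -21677/(176*√210 + 4906) = -21677/(4906 + 176*√210)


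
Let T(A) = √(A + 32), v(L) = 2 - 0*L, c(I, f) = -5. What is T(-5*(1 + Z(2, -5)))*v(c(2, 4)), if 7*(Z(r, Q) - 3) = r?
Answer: 2*√518/7 ≈ 6.5027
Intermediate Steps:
Z(r, Q) = 3 + r/7
v(L) = 2 (v(L) = 2 - 1*0 = 2 + 0 = 2)
T(A) = √(32 + A)
T(-5*(1 + Z(2, -5)))*v(c(2, 4)) = √(32 - 5*(1 + (3 + (⅐)*2)))*2 = √(32 - 5*(1 + (3 + 2/7)))*2 = √(32 - 5*(1 + 23/7))*2 = √(32 - 5*30/7)*2 = √(32 - 150/7)*2 = √(74/7)*2 = (√518/7)*2 = 2*√518/7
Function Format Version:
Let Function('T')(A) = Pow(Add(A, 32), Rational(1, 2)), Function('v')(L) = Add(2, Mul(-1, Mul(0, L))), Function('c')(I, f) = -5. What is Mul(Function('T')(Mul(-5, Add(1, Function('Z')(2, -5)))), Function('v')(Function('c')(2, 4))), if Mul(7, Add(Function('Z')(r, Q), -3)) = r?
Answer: Mul(Rational(2, 7), Pow(518, Rational(1, 2))) ≈ 6.5027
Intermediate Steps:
Function('Z')(r, Q) = Add(3, Mul(Rational(1, 7), r))
Function('v')(L) = 2 (Function('v')(L) = Add(2, Mul(-1, 0)) = Add(2, 0) = 2)
Function('T')(A) = Pow(Add(32, A), Rational(1, 2))
Mul(Function('T')(Mul(-5, Add(1, Function('Z')(2, -5)))), Function('v')(Function('c')(2, 4))) = Mul(Pow(Add(32, Mul(-5, Add(1, Add(3, Mul(Rational(1, 7), 2))))), Rational(1, 2)), 2) = Mul(Pow(Add(32, Mul(-5, Add(1, Add(3, Rational(2, 7))))), Rational(1, 2)), 2) = Mul(Pow(Add(32, Mul(-5, Add(1, Rational(23, 7)))), Rational(1, 2)), 2) = Mul(Pow(Add(32, Mul(-5, Rational(30, 7))), Rational(1, 2)), 2) = Mul(Pow(Add(32, Rational(-150, 7)), Rational(1, 2)), 2) = Mul(Pow(Rational(74, 7), Rational(1, 2)), 2) = Mul(Mul(Rational(1, 7), Pow(518, Rational(1, 2))), 2) = Mul(Rational(2, 7), Pow(518, Rational(1, 2)))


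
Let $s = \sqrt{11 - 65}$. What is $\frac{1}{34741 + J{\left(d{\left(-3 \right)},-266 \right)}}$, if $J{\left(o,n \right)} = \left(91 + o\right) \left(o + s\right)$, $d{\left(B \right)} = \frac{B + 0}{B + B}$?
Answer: $\frac{556588}{19369121233} - \frac{4392 i \sqrt{6}}{19369121233} \approx 2.8736 \cdot 10^{-5} - 5.5543 \cdot 10^{-7} i$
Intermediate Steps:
$s = 3 i \sqrt{6}$ ($s = \sqrt{-54} = 3 i \sqrt{6} \approx 7.3485 i$)
$d{\left(B \right)} = \frac{1}{2}$ ($d{\left(B \right)} = \frac{B}{2 B} = B \frac{1}{2 B} = \frac{1}{2}$)
$J{\left(o,n \right)} = \left(91 + o\right) \left(o + 3 i \sqrt{6}\right)$
$\frac{1}{34741 + J{\left(d{\left(-3 \right)},-266 \right)}} = \frac{1}{34741 + \left(\left(\frac{1}{2}\right)^{2} + 91 \cdot \frac{1}{2} + 273 i \sqrt{6} + 3 i \frac{1}{2} \sqrt{6}\right)} = \frac{1}{34741 + \left(\frac{1}{4} + \frac{91}{2} + 273 i \sqrt{6} + \frac{3 i \sqrt{6}}{2}\right)} = \frac{1}{34741 + \left(\frac{183}{4} + \frac{549 i \sqrt{6}}{2}\right)} = \frac{1}{\frac{139147}{4} + \frac{549 i \sqrt{6}}{2}}$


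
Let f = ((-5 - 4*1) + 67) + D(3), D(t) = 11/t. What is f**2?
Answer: 34225/9 ≈ 3802.8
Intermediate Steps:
f = 185/3 (f = ((-5 - 4*1) + 67) + 11/3 = ((-5 - 4) + 67) + 11*(1/3) = (-9 + 67) + 11/3 = 58 + 11/3 = 185/3 ≈ 61.667)
f**2 = (185/3)**2 = 34225/9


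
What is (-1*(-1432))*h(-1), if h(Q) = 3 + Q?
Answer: 2864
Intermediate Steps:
(-1*(-1432))*h(-1) = (-1*(-1432))*(3 - 1) = 1432*2 = 2864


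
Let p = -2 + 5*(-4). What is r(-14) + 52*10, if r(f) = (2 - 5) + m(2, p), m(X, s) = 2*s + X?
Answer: 475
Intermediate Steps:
p = -22 (p = -2 - 20 = -22)
m(X, s) = X + 2*s
r(f) = -45 (r(f) = (2 - 5) + (2 + 2*(-22)) = -3 + (2 - 44) = -3 - 42 = -45)
r(-14) + 52*10 = -45 + 52*10 = -45 + 520 = 475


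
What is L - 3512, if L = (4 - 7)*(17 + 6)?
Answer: -3581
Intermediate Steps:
L = -69 (L = -3*23 = -69)
L - 3512 = -69 - 3512 = -3581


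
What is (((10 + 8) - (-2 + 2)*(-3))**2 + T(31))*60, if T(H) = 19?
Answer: 20580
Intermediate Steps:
(((10 + 8) - (-2 + 2)*(-3))**2 + T(31))*60 = (((10 + 8) - (-2 + 2)*(-3))**2 + 19)*60 = ((18 - 0*(-3))**2 + 19)*60 = ((18 - 1*0)**2 + 19)*60 = ((18 + 0)**2 + 19)*60 = (18**2 + 19)*60 = (324 + 19)*60 = 343*60 = 20580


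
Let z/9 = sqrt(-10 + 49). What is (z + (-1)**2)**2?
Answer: 3160 + 18*sqrt(39) ≈ 3272.4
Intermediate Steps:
z = 9*sqrt(39) (z = 9*sqrt(-10 + 49) = 9*sqrt(39) ≈ 56.205)
(z + (-1)**2)**2 = (9*sqrt(39) + (-1)**2)**2 = (9*sqrt(39) + 1)**2 = (1 + 9*sqrt(39))**2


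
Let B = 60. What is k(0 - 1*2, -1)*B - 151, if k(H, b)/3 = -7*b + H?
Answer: 749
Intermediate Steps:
k(H, b) = -21*b + 3*H (k(H, b) = 3*(-7*b + H) = 3*(H - 7*b) = -21*b + 3*H)
k(0 - 1*2, -1)*B - 151 = (-21*(-1) + 3*(0 - 1*2))*60 - 151 = (21 + 3*(0 - 2))*60 - 151 = (21 + 3*(-2))*60 - 151 = (21 - 6)*60 - 151 = 15*60 - 151 = 900 - 151 = 749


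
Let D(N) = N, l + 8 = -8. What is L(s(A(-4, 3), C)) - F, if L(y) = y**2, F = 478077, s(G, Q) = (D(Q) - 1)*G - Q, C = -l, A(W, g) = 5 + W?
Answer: -478076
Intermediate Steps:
l = -16 (l = -8 - 8 = -16)
C = 16 (C = -1*(-16) = 16)
s(G, Q) = -Q + G*(-1 + Q) (s(G, Q) = (Q - 1)*G - Q = (-1 + Q)*G - Q = G*(-1 + Q) - Q = -Q + G*(-1 + Q))
L(s(A(-4, 3), C)) - F = (-(5 - 4) - 1*16 + (5 - 4)*16)**2 - 1*478077 = (-1*1 - 16 + 1*16)**2 - 478077 = (-1 - 16 + 16)**2 - 478077 = (-1)**2 - 478077 = 1 - 478077 = -478076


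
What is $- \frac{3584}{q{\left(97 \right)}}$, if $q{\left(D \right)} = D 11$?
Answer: $- \frac{3584}{1067} \approx -3.359$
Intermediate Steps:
$q{\left(D \right)} = 11 D$
$- \frac{3584}{q{\left(97 \right)}} = - \frac{3584}{11 \cdot 97} = - \frac{3584}{1067}$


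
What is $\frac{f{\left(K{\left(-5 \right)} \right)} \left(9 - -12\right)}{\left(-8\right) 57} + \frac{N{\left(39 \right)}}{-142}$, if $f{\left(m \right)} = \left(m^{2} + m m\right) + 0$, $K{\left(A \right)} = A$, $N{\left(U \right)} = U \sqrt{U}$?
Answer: $- \frac{175}{76} - \frac{39 \sqrt{39}}{142} \approx -4.0178$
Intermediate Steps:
$N{\left(U \right)} = U^{\frac{3}{2}}$
$f{\left(m \right)} = 2 m^{2}$ ($f{\left(m \right)} = \left(m^{2} + m^{2}\right) + 0 = 2 m^{2} + 0 = 2 m^{2}$)
$\frac{f{\left(K{\left(-5 \right)} \right)} \left(9 - -12\right)}{\left(-8\right) 57} + \frac{N{\left(39 \right)}}{-142} = \frac{2 \left(-5\right)^{2} \left(9 - -12\right)}{\left(-8\right) 57} + \frac{39^{\frac{3}{2}}}{-142} = \frac{2 \cdot 25 \left(9 + 12\right)}{-456} + 39 \sqrt{39} \left(- \frac{1}{142}\right) = 50 \cdot 21 \left(- \frac{1}{456}\right) - \frac{39 \sqrt{39}}{142} = 1050 \left(- \frac{1}{456}\right) - \frac{39 \sqrt{39}}{142} = - \frac{175}{76} - \frac{39 \sqrt{39}}{142}$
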